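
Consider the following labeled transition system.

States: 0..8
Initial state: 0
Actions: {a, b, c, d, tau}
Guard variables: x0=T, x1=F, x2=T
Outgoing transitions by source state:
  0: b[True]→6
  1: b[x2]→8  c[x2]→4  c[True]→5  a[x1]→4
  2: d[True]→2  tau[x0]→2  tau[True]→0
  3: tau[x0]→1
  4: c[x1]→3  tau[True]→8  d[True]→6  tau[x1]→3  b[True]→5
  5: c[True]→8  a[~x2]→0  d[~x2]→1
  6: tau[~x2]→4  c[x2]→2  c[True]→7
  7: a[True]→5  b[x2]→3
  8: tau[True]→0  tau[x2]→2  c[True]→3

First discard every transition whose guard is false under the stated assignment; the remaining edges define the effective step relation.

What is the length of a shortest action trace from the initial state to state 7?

Layered search for 7:
  L0 = {0}
  L1 = {6}
  L2 = {2,7}
depth(7)=2, e.g. b·c

Answer: 2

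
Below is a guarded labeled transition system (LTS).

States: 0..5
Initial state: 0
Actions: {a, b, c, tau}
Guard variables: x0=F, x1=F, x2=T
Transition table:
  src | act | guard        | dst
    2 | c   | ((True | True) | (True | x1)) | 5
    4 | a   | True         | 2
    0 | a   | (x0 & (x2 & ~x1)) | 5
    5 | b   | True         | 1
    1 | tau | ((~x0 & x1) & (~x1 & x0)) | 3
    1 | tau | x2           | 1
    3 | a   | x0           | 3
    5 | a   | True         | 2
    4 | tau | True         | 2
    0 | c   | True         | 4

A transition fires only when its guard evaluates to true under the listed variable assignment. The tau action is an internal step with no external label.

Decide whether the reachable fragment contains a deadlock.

Reachable = {0,1,2,4,5}
  0: c→4  [1 exit(s)]
  1: tau→1  [1 exit(s)]
  2: c→5  [1 exit(s)]
  4: a→2  tau→2  [2 exit(s)]
  5: a→2  b→1  [2 exit(s)]

Answer: DEADLOCK-FREE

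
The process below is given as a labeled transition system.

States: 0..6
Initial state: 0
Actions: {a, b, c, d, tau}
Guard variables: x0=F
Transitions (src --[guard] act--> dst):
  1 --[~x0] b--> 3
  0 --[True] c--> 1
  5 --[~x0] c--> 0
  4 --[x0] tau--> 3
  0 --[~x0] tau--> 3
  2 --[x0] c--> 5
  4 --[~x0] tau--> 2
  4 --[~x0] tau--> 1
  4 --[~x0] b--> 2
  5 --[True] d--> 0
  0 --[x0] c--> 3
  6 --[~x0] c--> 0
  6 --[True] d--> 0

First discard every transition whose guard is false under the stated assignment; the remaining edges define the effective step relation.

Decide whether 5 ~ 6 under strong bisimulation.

Answer: BISIMILAR

Working:
Bisimulation quotient by refinement:
  π0 = {{0,1,2,3,4,5,6}}
  π1 = {{0},{1},{2,3},{4},{5,6}}
Fixed point at round 2; 5 class(es).
class of 5: {5,6}; class of 6: {5,6}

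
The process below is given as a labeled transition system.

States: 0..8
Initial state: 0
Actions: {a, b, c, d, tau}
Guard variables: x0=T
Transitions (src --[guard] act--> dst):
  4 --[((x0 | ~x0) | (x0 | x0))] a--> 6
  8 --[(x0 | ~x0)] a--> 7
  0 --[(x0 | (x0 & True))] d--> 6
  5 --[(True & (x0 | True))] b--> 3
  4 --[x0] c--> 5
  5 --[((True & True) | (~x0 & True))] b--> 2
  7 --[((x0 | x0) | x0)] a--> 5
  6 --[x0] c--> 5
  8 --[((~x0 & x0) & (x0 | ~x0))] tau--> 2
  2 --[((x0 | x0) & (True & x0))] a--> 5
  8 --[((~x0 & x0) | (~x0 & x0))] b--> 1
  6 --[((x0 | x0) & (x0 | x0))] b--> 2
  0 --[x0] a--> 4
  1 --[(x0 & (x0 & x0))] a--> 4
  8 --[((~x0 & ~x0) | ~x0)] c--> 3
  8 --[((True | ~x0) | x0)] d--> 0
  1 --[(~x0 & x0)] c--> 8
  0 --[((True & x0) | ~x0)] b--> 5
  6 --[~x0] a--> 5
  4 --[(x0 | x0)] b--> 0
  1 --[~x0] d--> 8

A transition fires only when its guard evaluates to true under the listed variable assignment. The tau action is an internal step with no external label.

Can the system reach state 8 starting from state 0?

Answer: UNREACHABLE

Analysis:
15 transition(s) survive guard evaluation.
depth 0: {0}
depth 1: {4,5,6}  now seen {0,4,5,6}
depth 2: {2,3}  now seen {0,2,3,4,5,6}
Reach set: {0,2,3,4,5,6}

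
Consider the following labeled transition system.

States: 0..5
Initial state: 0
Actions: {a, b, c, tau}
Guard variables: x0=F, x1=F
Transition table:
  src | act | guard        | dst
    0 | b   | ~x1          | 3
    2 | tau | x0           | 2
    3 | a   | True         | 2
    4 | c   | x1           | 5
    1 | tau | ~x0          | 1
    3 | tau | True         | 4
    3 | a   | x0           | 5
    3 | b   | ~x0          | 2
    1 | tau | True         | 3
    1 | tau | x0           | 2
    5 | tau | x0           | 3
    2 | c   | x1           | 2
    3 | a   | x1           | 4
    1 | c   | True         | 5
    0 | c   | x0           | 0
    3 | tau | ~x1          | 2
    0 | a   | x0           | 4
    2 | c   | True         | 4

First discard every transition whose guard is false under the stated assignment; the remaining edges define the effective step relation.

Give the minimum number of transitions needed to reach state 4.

Answer: 2

Analysis:
BFS to 4:
  Layer 0: {0}
  Layer 1: {3}
  Layer 2: {2,4}
4 enters at depth 2; path b·tau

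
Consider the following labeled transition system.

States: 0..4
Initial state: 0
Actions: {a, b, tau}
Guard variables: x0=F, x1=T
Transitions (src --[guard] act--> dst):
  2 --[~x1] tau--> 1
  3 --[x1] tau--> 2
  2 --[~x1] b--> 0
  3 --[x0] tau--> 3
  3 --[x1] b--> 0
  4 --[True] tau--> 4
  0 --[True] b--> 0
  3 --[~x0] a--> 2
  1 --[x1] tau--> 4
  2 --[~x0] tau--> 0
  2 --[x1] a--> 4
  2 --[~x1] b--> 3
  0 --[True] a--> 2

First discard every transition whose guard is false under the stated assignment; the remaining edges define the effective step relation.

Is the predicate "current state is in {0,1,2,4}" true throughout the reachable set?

Inv-set: {0,1,2,4}
Reach set: {0,2,4}
  0: ✓
  2: ✓
  4: ✓

Answer: INVARIANT HOLDS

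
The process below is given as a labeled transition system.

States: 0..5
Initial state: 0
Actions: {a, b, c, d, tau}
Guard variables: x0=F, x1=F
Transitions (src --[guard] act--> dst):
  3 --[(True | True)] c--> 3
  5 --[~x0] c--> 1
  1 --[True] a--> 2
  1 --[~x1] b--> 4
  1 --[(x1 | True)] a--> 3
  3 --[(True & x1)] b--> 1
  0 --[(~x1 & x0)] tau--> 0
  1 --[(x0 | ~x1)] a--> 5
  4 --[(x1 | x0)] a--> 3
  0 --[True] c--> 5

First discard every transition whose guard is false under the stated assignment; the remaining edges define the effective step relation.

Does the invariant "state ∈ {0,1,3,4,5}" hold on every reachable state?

Inv-set: {0,1,3,4,5}
Reachable = {0,1,2,3,4,5}
  0: safe
  1: safe
  2: VIOLATES
  3: safe
  4: safe
  5: safe
counterexample path to 2: c·c·a

Answer: INVARIANT VIOLATED at state 2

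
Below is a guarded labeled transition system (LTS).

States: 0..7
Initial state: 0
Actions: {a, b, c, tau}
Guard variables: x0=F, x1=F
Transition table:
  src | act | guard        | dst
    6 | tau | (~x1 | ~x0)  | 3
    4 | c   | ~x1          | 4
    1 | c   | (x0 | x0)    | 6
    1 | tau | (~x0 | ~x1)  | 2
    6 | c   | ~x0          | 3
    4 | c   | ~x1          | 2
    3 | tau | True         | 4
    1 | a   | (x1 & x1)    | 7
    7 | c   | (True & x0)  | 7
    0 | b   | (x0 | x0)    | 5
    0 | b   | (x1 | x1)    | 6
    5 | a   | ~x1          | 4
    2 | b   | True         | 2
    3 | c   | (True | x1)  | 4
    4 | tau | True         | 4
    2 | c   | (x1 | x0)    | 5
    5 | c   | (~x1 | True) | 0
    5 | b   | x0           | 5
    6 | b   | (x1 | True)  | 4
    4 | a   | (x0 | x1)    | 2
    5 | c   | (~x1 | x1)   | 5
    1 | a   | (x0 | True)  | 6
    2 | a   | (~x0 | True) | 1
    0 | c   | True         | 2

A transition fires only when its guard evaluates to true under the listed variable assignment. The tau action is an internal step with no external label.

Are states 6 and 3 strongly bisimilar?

Answer: NOT BISIMILAR

Trace:
Compute ~ classes (split until stable):
  π0 = {{0,1,2,3,4,5,6,7}}
  π1 = {{0},{1},{2},{3,4},{5},{6},{7}}
  π2 = {{0},{1},{2},{3},{4},{5},{6},{7}}
stable after 3 split(s): 8 block(s)
[6]={6}  [3]={3}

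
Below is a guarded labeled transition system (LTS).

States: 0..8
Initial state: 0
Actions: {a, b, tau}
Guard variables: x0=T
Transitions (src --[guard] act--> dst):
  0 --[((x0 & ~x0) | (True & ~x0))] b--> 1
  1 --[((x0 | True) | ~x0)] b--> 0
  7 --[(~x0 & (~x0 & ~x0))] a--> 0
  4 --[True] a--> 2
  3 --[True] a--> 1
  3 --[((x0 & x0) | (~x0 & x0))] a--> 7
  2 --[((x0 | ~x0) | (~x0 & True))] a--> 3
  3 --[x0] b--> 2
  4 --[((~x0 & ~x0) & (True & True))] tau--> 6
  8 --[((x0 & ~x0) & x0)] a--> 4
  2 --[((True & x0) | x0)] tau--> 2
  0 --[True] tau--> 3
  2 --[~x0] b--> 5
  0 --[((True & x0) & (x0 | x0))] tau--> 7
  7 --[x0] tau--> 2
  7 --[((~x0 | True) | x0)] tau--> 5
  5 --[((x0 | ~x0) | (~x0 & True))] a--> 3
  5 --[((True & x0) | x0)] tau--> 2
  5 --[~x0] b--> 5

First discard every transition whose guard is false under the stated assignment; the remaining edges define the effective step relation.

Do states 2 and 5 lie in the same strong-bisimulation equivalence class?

Answer: BISIMILAR

Analysis:
Refine partition for ~:
  P[0] = {{0,1,2,3,4,5,6,7,8}}
  P[1] = {{0,7},{1},{2,5},{3},{4},{6,8}}
  P[2] = {{0},{1},{2,5},{3},{4},{6,8},{7}}
stable after 3 split(s): 7 block(s)
class of 2: {2,5}; class of 5: {2,5}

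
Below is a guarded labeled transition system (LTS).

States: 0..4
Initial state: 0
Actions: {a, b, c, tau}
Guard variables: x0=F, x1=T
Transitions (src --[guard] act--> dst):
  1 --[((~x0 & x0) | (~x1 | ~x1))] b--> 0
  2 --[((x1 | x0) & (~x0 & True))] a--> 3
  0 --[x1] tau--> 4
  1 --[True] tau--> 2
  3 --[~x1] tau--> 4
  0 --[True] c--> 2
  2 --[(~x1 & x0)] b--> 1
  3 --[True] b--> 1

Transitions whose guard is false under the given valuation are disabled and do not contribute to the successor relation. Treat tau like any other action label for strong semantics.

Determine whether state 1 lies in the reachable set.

Answer: REACHABLE

Working:
5 transition(s) survive guard evaluation.
Layer 0: {0}
Layer 1: {2,4}  now seen {0,2,4}
Layer 2: {3}  now seen {0,2,3,4}
Layer 3: {1}  now seen {0,1,2,3,4}
R = {0,1,2,3,4}
witness 1: c·a·b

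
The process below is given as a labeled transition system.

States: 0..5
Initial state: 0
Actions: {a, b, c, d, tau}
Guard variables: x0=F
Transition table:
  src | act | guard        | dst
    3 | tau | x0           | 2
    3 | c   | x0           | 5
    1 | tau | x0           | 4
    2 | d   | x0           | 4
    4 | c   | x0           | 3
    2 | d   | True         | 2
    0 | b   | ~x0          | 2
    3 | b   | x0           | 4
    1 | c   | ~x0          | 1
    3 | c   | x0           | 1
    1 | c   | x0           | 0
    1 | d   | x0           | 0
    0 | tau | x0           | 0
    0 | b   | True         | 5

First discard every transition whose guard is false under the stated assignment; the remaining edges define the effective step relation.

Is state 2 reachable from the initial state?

Answer: REACHABLE

Trace:
After dropping false guards: 4 live edges.
Layer 0: {0}
Layer 1: {2,5}  total {0,2,5}
Reach set: {0,2,5}
witness 2: b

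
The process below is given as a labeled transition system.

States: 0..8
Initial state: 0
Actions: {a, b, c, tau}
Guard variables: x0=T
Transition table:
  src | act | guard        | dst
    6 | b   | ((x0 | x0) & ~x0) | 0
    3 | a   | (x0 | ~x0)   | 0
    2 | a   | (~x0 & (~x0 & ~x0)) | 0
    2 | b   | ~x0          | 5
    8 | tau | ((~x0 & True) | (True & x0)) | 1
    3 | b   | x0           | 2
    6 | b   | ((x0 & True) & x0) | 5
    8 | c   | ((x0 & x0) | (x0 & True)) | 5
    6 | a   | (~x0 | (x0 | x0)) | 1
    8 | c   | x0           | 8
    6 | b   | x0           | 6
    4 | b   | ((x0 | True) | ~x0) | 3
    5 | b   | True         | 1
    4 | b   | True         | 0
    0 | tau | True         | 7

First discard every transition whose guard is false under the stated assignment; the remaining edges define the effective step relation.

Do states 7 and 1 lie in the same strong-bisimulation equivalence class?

Compute ~ classes (split until stable):
  round 0: {{0,1,2,3,4,5,6,7,8}}
  round 1: {{0},{1,2,7},{3,6},{4,5},{8}}
  round 2: {{0},{1,2,7},{3},{4},{5},{6},{8}}
stable after 3 split(s): 7 block(s)
7∈{1,2,7}, 1∈{1,2,7}

Answer: BISIMILAR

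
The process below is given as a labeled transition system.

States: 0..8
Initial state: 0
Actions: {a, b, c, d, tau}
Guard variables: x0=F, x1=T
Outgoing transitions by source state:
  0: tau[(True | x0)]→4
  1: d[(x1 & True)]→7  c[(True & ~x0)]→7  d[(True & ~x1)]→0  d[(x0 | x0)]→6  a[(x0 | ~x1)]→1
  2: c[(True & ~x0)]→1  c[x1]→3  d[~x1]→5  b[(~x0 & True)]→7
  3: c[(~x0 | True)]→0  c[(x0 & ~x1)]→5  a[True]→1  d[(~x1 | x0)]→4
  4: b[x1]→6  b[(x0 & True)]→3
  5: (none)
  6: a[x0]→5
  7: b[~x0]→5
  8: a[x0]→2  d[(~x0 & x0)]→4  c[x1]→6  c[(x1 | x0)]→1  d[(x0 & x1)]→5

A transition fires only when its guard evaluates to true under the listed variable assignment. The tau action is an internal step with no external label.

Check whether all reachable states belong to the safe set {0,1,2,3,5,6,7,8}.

Answer: INVARIANT VIOLATED at state 4

Analysis:
Safe = {0,1,2,3,5,6,7,8}
R = {0,4,6}
  0: ok
  4: outside
  6: ok
reach 4 via tau — violates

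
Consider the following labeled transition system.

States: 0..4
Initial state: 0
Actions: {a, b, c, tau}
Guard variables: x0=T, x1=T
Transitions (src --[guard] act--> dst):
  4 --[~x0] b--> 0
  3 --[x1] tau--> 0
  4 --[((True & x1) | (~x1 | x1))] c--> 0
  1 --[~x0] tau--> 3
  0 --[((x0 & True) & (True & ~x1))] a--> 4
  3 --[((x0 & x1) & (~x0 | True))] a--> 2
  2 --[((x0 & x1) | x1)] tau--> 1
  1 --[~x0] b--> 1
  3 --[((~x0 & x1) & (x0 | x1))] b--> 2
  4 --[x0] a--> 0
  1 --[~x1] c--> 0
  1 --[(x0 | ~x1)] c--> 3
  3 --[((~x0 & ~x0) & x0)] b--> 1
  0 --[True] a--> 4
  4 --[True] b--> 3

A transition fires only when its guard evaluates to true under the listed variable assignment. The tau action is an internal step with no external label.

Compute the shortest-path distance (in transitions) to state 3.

Layered search for 3:
  depth 0: {0}
  depth 1: {4}
  depth 2: {3}
depth(3)=2, e.g. a·b

Answer: 2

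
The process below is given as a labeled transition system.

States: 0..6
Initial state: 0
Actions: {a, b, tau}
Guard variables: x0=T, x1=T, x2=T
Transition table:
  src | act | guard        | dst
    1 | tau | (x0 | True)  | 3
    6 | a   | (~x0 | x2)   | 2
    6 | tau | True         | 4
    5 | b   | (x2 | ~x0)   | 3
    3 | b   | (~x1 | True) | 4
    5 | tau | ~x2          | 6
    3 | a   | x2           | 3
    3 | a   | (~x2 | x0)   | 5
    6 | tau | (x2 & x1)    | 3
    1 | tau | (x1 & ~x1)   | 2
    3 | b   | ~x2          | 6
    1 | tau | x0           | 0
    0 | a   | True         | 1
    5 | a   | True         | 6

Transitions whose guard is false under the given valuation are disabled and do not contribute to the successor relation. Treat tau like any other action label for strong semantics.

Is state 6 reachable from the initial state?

11 transition(s) survive guard evaluation.
L0 = {0}
L1 = {1}  total {0,1}
L2 = {3}  total {0,1,3}
L3 = {4,5}  total {0,1,3,4,5}
L4 = {6}  total {0,1,3,4,5,6}
L5 = {2}  total {0,1,2,3,4,5,6}
R = {0,1,2,3,4,5,6}
trace reaching 6: a·tau·a·a

Answer: REACHABLE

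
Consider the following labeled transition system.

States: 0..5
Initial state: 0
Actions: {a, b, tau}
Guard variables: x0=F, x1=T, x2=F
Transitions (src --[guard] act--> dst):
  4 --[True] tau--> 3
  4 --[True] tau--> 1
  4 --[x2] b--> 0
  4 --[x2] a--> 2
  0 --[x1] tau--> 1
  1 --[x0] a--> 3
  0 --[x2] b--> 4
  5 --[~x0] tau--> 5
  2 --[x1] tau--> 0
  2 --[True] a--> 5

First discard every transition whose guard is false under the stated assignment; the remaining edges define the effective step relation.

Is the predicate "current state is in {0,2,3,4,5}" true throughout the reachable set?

Safe = {0,2,3,4,5}
Reach set: {0,1}
  0: ✓
  1: ✗ unsafe
reach 1 via tau — violates

Answer: INVARIANT VIOLATED at state 1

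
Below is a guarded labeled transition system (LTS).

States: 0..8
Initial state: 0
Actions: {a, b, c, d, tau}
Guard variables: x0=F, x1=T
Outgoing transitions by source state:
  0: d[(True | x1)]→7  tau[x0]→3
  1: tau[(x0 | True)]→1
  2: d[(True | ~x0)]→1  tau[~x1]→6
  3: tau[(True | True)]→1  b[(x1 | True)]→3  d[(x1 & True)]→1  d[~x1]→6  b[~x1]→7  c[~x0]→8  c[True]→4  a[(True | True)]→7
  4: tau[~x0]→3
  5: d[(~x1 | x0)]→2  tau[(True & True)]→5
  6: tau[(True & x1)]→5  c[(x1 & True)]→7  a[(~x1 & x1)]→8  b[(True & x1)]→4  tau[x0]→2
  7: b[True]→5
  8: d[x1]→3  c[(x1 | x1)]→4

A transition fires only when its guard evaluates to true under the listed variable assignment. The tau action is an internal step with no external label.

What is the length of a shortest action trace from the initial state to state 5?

Layered search for 5:
  depth 0: {0}
  depth 1: {7}
  depth 2: {5}
depth(5)=2, e.g. d·b

Answer: 2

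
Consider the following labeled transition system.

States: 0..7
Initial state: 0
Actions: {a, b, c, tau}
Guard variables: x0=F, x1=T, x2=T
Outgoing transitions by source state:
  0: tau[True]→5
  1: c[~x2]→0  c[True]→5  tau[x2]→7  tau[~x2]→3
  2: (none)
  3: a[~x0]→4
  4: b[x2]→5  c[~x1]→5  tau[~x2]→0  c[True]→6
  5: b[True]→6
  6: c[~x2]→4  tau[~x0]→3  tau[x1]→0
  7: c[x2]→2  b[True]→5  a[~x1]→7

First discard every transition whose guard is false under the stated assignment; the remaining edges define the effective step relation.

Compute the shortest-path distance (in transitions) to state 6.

Breadth-first toward 6:
  L0 = {0}
  L1 = {5}
  L2 = {6}
6 enters at depth 2; path tau·b

Answer: 2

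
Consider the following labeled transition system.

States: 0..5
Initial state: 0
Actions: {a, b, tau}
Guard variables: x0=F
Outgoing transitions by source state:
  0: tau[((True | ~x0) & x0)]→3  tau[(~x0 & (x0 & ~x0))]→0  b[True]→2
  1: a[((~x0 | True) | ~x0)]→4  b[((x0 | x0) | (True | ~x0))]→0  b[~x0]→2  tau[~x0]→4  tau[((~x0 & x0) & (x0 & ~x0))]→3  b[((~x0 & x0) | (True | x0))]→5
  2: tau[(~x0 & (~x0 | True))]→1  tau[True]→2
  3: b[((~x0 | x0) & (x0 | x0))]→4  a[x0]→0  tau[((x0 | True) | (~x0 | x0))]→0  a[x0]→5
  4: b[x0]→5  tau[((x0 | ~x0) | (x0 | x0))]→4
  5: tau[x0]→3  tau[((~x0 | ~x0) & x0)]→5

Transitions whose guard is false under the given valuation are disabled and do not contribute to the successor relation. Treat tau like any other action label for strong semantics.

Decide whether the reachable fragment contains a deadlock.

Reach set: {0,1,2,4,5}
  0: b→2  [1 out]
  1: a→4  b→0  b→2  b→5  tau→4  [5 out]
  2: tau→1  tau→2  [2 out]
  4: tau→4  [1 out]
  5: ∅  [deadlock]
witness 5: b·tau·b

Answer: DEADLOCK at state 5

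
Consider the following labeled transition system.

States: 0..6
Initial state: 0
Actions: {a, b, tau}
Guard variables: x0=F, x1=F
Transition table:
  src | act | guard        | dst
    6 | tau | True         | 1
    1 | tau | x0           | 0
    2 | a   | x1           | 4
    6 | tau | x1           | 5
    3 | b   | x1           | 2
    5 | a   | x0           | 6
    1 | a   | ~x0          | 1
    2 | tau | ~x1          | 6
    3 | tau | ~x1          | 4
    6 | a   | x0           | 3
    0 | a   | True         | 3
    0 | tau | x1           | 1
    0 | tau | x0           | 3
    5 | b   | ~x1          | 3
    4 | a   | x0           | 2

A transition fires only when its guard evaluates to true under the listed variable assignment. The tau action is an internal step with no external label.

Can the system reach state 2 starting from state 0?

6 transition(s) survive guard evaluation.
L0 = {0}
L1 = {3}  cumulative {0,3}
L2 = {4}  cumulative {0,3,4}
Reach set: {0,3,4}

Answer: UNREACHABLE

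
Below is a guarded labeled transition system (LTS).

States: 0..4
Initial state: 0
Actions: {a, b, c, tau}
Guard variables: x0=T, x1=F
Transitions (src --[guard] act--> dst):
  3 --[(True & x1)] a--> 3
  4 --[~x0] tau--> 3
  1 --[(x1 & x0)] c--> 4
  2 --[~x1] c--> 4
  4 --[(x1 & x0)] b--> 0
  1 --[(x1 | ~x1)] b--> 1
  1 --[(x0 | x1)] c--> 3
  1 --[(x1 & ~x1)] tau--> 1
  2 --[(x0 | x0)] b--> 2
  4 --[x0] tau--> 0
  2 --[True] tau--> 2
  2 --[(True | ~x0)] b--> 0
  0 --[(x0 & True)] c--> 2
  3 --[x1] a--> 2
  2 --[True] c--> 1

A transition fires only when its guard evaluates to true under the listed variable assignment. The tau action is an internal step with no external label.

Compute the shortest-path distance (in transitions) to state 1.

BFS to 1:
  L0 = {0}
  L1 = {2}
  L2 = {1,4}
1 enters at depth 2; path c·c

Answer: 2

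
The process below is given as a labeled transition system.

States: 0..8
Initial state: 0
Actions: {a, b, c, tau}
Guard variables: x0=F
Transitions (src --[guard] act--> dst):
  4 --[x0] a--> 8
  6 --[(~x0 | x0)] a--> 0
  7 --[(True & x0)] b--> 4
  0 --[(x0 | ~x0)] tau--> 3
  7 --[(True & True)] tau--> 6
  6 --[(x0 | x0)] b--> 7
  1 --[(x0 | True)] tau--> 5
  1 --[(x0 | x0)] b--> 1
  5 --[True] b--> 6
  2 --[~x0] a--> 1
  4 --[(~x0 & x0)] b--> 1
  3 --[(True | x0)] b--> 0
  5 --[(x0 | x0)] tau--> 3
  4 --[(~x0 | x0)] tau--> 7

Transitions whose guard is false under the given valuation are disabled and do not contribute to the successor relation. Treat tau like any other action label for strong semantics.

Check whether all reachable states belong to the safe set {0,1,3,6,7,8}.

Allowed set {0,1,3,6,7,8}
R = {0,3}
  0: ✓
  3: ✓

Answer: INVARIANT HOLDS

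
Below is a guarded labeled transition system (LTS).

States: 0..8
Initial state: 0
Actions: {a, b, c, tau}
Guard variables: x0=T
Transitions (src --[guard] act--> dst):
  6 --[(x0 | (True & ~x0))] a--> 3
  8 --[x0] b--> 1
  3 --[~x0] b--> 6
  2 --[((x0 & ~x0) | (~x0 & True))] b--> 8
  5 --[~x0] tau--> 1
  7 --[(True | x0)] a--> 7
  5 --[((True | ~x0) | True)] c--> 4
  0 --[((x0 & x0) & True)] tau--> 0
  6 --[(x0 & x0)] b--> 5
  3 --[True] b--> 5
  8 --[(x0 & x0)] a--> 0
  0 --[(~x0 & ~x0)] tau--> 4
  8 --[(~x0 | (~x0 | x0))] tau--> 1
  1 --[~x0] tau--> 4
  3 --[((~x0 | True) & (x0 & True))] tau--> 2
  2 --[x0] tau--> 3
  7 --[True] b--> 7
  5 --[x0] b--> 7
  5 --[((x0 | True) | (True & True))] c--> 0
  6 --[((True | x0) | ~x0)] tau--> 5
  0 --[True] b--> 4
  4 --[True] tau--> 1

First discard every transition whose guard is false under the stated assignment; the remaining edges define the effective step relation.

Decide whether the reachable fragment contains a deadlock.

Answer: DEADLOCK at state 1

Analysis:
Reachable = {0,1,4}
  0: b→4  tau→0  [deg 2]
  1: ∅  [STUCK]
  4: tau→1  [deg 1]
Path to 1: b·tau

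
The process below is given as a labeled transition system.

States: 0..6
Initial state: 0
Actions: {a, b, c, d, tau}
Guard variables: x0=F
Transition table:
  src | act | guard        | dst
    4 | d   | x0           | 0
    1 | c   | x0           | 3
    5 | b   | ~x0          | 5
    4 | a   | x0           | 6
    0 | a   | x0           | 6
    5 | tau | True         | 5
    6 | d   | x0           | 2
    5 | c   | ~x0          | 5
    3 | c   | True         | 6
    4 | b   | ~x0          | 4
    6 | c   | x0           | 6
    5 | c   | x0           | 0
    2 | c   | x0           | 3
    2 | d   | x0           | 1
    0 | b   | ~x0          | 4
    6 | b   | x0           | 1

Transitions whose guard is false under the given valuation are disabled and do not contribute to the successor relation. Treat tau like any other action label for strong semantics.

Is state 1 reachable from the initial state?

Answer: UNREACHABLE

Trace:
After dropping false guards: 6 live edges.
Layer 0: {0}
Layer 1: {4}  now seen {0,4}
Reach set: {0,4}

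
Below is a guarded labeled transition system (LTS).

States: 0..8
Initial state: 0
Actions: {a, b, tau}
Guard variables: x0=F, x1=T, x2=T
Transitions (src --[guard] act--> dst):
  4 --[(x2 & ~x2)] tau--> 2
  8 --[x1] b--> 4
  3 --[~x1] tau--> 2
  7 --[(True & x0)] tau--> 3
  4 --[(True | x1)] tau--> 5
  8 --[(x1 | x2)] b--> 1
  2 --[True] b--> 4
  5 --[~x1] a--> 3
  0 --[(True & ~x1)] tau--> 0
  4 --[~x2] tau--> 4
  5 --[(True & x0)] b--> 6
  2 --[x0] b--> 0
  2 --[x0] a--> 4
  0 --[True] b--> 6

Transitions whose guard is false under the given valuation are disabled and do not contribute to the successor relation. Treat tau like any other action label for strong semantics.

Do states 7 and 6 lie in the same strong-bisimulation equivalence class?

Bisimulation quotient by refinement:
  P[0] = {{0,1,2,3,4,5,6,7,8}}
  P[1] = {{0,2,8},{1,3,5,6,7},{4}}
  P[2] = {{0},{1,3,5,6,7},{2},{4},{8}}
Fixed point at round 3; 5 class(es).
7∈{1,3,5,6,7}, 6∈{1,3,5,6,7}

Answer: BISIMILAR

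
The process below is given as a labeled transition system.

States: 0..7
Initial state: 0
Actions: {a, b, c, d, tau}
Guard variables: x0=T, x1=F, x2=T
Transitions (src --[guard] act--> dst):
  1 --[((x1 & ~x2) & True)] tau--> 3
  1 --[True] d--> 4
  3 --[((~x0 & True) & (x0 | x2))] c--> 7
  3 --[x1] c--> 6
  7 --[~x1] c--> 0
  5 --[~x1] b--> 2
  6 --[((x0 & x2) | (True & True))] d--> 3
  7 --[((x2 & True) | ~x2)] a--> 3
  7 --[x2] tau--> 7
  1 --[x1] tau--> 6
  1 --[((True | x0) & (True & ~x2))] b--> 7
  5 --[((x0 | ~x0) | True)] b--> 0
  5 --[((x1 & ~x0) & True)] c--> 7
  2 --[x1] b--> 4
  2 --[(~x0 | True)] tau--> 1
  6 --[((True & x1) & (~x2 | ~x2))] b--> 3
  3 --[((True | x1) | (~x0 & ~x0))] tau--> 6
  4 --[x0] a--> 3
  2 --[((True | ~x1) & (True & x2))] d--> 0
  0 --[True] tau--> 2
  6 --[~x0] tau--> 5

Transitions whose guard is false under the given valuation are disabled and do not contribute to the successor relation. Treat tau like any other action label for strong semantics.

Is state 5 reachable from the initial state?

Guard filter leaves 12 enabled edge(s).
L0 = {0}
L1 = {2}  now seen {0,2}
L2 = {1}  now seen {0,1,2}
L3 = {4}  now seen {0,1,2,4}
L4 = {3}  now seen {0,1,2,3,4}
L5 = {6}  now seen {0,1,2,3,4,6}
Reach set: {0,1,2,3,4,6}

Answer: UNREACHABLE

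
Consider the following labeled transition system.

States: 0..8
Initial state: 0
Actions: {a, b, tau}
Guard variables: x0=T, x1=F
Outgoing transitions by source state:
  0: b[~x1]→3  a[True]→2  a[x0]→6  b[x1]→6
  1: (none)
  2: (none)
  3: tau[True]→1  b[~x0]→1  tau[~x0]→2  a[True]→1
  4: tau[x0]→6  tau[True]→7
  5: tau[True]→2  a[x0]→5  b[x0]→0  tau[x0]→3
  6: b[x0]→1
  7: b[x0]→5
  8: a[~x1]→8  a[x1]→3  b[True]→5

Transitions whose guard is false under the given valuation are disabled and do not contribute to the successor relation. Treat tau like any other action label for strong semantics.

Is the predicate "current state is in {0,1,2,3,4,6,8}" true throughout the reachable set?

Inv-set: {0,1,2,3,4,6,8}
R = {0,1,2,3,6}
  0: safe
  1: safe
  2: safe
  3: safe
  6: safe

Answer: INVARIANT HOLDS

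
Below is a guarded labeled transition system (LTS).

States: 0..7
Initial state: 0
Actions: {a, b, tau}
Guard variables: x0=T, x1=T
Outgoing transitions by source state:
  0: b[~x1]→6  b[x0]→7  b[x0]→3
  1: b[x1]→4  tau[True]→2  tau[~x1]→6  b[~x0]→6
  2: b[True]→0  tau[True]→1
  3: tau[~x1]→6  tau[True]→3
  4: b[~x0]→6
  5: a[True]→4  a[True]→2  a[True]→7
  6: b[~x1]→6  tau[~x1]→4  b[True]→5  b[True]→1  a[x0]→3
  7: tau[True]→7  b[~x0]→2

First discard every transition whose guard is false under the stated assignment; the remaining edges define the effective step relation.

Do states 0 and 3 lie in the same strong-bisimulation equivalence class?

Refine partition for ~:
  π0 = {{0,1,2,3,4,5,6,7}}
  π1 = {{0},{1,2},{3,7},{4},{5},{6}}
  π2 = {{0},{1},{2},{3,7},{4},{5},{6}}
7 equivalence class(es) (converged in 3)
0∈{0}, 3∈{3,7}

Answer: NOT BISIMILAR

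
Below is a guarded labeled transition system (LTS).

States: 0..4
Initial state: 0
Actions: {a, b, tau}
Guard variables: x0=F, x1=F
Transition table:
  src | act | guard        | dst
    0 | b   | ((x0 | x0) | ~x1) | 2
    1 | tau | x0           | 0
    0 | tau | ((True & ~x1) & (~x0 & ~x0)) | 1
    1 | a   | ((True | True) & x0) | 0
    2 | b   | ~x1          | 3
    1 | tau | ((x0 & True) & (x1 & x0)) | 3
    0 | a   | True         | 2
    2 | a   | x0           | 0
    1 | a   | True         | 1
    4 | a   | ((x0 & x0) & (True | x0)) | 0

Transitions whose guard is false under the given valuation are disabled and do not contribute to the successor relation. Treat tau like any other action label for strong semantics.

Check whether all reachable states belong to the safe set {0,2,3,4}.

Safe = {0,2,3,4}
Reach set: {0,1,2,3}
  0: safe
  1: outside
  2: safe
  3: safe
witness against invariant: tau → 1

Answer: INVARIANT VIOLATED at state 1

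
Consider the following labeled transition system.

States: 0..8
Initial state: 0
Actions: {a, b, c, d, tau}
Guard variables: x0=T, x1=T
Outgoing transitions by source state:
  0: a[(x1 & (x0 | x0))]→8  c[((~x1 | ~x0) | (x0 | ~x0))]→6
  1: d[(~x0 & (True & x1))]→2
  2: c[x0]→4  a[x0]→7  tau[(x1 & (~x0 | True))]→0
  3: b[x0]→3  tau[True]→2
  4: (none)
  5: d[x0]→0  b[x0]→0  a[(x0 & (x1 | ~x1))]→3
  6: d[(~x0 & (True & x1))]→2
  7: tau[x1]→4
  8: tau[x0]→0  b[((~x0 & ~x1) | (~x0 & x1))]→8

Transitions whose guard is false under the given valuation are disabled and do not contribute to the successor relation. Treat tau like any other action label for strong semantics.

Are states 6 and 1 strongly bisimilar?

Refine partition for ~:
  round 0: {{0,1,2,3,4,5,6,7,8}}
  round 1: {{0},{1,4,6},{2},{3},{5},{7,8}}
  round 2: {{0},{1,4,6},{2},{3},{5},{7},{8}}
stable after 3 split(s): 7 block(s)
[6]={1,4,6}  [1]={1,4,6}

Answer: BISIMILAR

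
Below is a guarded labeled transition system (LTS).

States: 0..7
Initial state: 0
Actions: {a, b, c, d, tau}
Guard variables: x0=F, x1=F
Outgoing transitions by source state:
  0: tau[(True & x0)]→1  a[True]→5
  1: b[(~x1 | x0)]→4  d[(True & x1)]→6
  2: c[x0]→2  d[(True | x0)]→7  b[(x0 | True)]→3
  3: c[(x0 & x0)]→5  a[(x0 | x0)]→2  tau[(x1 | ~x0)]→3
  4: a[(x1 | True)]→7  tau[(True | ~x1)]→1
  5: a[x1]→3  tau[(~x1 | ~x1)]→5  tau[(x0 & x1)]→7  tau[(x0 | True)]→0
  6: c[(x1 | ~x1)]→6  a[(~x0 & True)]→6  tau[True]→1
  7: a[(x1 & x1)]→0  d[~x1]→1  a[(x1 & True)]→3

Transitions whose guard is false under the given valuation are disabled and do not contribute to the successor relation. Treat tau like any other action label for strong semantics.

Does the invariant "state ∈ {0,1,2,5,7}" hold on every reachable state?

Answer: INVARIANT HOLDS

Trace:
Safe = {0,1,2,5,7}
R = {0,5}
  0: safe
  5: safe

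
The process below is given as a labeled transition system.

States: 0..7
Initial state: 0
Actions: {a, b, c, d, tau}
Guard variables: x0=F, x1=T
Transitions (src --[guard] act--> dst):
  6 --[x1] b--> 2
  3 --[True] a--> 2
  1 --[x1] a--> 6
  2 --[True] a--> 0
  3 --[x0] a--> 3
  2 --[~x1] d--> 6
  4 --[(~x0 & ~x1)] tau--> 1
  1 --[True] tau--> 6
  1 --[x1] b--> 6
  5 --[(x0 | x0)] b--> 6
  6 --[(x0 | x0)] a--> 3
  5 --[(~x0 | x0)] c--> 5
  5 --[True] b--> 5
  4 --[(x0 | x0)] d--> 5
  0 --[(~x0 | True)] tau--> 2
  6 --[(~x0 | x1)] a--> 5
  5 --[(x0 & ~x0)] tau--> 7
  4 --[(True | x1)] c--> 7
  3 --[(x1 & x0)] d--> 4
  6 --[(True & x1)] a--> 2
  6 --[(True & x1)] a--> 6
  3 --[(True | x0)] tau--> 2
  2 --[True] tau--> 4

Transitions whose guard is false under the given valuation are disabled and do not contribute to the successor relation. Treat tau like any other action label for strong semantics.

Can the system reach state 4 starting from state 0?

After dropping false guards: 15 live edges.
Layer 0: {0}
Layer 1: {2}  now seen {0,2}
Layer 2: {4}  now seen {0,2,4}
Layer 3: {7}  now seen {0,2,4,7}
R = {0,2,4,7}
witness 4: tau·tau

Answer: REACHABLE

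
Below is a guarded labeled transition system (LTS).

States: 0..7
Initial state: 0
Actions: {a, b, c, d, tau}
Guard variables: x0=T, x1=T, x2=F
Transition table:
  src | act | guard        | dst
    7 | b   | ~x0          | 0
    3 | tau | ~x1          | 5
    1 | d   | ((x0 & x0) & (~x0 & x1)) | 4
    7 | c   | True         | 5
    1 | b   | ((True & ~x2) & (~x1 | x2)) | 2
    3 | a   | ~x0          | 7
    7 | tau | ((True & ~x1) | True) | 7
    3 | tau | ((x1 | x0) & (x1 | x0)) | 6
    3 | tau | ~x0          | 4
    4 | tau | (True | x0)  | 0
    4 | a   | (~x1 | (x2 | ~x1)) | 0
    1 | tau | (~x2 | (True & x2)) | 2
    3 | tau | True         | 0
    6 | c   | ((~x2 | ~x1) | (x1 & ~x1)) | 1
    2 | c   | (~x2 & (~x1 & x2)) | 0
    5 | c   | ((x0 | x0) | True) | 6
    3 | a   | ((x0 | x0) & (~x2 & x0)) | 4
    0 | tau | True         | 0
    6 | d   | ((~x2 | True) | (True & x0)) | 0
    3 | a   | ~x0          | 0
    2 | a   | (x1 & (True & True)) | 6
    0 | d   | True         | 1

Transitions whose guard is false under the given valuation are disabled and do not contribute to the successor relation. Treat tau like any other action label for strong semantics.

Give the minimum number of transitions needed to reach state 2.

Answer: 2

Trace:
BFS to 2:
  depth 0: {0}
  depth 1: {1}
  depth 2: {2}
depth(2)=2, e.g. d·tau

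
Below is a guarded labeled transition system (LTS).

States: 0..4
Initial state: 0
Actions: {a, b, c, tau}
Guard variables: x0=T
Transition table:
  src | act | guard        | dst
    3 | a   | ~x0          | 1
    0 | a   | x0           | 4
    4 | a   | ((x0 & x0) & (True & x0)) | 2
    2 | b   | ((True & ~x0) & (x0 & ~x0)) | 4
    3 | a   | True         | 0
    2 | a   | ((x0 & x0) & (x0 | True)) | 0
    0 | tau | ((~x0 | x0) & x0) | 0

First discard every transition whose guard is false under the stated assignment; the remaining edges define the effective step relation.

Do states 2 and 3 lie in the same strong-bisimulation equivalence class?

Answer: BISIMILAR

Trace:
Refine partition for ~:
  π0 = {{0,1,2,3,4}}
  π1 = {{0},{1},{2,3,4}}
  π2 = {{0},{1},{2,3},{4}}
stable after 3 split(s): 4 block(s)
class of 2: {2,3}; class of 3: {2,3}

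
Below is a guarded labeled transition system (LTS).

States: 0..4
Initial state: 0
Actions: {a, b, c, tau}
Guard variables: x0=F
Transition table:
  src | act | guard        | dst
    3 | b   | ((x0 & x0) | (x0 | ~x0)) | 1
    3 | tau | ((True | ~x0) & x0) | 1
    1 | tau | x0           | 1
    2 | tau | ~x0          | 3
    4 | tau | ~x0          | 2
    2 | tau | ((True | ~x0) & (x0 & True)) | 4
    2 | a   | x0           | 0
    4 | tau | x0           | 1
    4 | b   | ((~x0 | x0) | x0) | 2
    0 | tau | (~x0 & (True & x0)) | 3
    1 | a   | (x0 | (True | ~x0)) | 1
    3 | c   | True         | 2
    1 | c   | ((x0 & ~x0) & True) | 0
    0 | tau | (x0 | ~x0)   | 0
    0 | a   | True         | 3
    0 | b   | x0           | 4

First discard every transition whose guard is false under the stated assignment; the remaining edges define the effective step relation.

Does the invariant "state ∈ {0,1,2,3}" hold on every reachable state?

Inv-set: {0,1,2,3}
Reachable = {0,1,2,3}
  0: ok
  1: ok
  2: ok
  3: ok

Answer: INVARIANT HOLDS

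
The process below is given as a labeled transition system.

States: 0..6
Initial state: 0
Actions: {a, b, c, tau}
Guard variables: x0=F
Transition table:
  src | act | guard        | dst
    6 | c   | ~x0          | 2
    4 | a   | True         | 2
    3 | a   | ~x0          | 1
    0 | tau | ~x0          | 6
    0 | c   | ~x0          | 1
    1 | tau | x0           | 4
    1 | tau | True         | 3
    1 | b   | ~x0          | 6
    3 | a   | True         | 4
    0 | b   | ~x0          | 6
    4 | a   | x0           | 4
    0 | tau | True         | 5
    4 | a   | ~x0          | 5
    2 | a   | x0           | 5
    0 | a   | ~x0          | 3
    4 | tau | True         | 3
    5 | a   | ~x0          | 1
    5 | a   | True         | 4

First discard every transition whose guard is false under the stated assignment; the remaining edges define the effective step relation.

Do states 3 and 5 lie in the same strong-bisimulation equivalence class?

Refine partition for ~:
  round 0: {{0,1,2,3,4,5,6}}
  round 1: {{0},{1},{2},{3,5},{4},{6}}
6 equivalence class(es) (converged in 2)
class of 3: {3,5}; class of 5: {3,5}

Answer: BISIMILAR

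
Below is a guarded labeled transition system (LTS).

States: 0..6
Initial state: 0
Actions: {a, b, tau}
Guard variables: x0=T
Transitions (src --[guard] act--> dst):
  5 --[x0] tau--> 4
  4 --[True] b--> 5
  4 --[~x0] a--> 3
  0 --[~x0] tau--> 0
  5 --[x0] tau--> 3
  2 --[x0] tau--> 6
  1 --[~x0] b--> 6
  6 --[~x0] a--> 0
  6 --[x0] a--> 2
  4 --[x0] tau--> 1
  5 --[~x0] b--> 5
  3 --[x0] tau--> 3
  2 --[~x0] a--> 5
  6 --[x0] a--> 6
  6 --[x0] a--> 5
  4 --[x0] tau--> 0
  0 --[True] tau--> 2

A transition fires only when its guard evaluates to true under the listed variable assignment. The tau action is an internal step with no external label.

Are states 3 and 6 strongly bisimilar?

Answer: NOT BISIMILAR

Trace:
Bisimulation quotient by refinement:
  π0 = {{0,1,2,3,4,5,6}}
  π1 = {{0,2,3,5},{1},{4},{6}}
  π2 = {{0,3},{1},{2},{4},{5},{6}}
  π3 = {{0},{1},{2},{3},{4},{5},{6}}
stable after 4 split(s): 7 block(s)
3∈{3}, 6∈{6}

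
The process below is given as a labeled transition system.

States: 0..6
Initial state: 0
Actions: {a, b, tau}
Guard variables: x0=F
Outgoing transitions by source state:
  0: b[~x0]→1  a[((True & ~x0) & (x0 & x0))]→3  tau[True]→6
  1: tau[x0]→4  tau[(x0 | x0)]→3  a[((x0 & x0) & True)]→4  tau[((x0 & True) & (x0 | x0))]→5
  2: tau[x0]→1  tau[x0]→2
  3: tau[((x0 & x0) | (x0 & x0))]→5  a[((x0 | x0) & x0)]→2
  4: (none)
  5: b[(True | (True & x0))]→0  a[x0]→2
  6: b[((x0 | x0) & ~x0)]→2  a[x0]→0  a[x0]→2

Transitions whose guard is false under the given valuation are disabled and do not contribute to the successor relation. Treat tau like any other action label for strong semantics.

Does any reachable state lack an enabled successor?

Answer: DEADLOCK at state 1

Working:
Reachable = {0,1,6}
  0: b→1  tau→6  [2 out]
  1: ∅  [deadlock]
  6: ∅  [deadlock]
Path to 1: b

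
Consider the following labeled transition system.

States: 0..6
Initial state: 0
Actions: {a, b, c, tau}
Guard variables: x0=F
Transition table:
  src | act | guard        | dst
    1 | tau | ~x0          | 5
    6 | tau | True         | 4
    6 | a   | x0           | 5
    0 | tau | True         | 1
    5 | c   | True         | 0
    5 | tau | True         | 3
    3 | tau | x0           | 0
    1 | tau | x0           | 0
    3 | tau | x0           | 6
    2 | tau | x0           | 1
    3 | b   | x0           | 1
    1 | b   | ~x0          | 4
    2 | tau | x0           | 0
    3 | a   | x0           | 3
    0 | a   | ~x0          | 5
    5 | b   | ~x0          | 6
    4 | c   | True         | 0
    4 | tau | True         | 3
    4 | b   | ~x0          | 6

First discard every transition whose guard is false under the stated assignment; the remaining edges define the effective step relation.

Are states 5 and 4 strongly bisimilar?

Answer: BISIMILAR

Analysis:
Refine partition for ~:
  π0 = {{0,1,2,3,4,5,6}}
  π1 = {{0},{1},{2,3},{4,5},{6}}
5 equivalence class(es) (converged in 2)
class of 5: {4,5}; class of 4: {4,5}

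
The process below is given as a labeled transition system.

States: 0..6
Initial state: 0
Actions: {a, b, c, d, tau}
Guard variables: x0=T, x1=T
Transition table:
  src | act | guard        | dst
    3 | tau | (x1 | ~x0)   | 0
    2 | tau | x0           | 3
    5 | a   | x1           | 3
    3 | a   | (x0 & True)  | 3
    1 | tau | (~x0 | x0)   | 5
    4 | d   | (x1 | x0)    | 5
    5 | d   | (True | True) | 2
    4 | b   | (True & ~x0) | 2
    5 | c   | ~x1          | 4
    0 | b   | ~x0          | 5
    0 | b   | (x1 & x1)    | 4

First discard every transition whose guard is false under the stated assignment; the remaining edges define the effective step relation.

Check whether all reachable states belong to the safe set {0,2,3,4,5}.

Allowed set {0,2,3,4,5}
R = {0,2,3,4,5}
  0: safe
  2: safe
  3: safe
  4: safe
  5: safe

Answer: INVARIANT HOLDS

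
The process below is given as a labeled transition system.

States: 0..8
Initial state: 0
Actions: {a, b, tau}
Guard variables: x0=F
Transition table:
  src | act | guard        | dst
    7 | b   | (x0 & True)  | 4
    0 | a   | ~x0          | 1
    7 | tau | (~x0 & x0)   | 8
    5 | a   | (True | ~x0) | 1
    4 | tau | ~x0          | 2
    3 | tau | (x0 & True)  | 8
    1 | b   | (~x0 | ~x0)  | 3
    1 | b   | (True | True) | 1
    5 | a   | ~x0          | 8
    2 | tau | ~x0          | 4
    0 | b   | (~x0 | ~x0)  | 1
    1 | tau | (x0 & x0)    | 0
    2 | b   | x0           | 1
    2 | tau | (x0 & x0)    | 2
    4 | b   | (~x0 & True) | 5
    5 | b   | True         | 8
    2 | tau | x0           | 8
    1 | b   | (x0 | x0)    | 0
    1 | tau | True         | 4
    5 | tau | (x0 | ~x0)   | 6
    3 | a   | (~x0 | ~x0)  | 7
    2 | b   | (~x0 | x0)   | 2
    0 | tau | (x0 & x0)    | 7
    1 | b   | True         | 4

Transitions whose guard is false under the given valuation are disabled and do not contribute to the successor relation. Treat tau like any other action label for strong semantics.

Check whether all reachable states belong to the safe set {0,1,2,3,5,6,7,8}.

Answer: INVARIANT VIOLATED at state 4

Analysis:
Safe = {0,1,2,3,5,6,7,8}
Reach set: {0,1,2,3,4,5,6,7,8}
  0: ✓
  1: ✓
  2: ✓
  3: ✓
  4: VIOLATES
  5: ✓
  6: ✓
  7: ✓
  8: ✓
reach 4 via a·b — violates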